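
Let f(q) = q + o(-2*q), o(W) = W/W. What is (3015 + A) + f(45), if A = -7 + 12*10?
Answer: 3174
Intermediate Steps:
o(W) = 1
A = 113 (A = -7 + 120 = 113)
f(q) = 1 + q (f(q) = q + 1 = 1 + q)
(3015 + A) + f(45) = (3015 + 113) + (1 + 45) = 3128 + 46 = 3174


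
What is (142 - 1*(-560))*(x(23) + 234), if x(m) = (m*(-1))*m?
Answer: -207090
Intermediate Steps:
x(m) = -m² (x(m) = (-m)*m = -m²)
(142 - 1*(-560))*(x(23) + 234) = (142 - 1*(-560))*(-1*23² + 234) = (142 + 560)*(-1*529 + 234) = 702*(-529 + 234) = 702*(-295) = -207090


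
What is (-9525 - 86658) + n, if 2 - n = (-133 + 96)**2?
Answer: -97550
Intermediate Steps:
n = -1367 (n = 2 - (-133 + 96)**2 = 2 - 1*(-37)**2 = 2 - 1*1369 = 2 - 1369 = -1367)
(-9525 - 86658) + n = (-9525 - 86658) - 1367 = -96183 - 1367 = -97550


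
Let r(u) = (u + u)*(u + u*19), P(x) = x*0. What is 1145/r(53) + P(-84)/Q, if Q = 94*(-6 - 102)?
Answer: 229/22472 ≈ 0.010190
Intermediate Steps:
P(x) = 0
r(u) = 40*u**2 (r(u) = (2*u)*(u + 19*u) = (2*u)*(20*u) = 40*u**2)
Q = -10152 (Q = 94*(-108) = -10152)
1145/r(53) + P(-84)/Q = 1145/((40*53**2)) + 0/(-10152) = 1145/((40*2809)) + 0*(-1/10152) = 1145/112360 + 0 = 1145*(1/112360) + 0 = 229/22472 + 0 = 229/22472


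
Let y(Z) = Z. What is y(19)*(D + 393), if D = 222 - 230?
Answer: 7315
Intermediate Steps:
D = -8
y(19)*(D + 393) = 19*(-8 + 393) = 19*385 = 7315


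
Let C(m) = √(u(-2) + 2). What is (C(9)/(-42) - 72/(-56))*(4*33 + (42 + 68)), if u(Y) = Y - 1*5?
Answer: 2178/7 - 121*I*√5/21 ≈ 311.14 - 12.884*I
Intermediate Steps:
u(Y) = -5 + Y (u(Y) = Y - 5 = -5 + Y)
C(m) = I*√5 (C(m) = √((-5 - 2) + 2) = √(-7 + 2) = √(-5) = I*√5)
(C(9)/(-42) - 72/(-56))*(4*33 + (42 + 68)) = ((I*√5)/(-42) - 72/(-56))*(4*33 + (42 + 68)) = ((I*√5)*(-1/42) - 72*(-1/56))*(132 + 110) = (-I*√5/42 + 9/7)*242 = (9/7 - I*√5/42)*242 = 2178/7 - 121*I*√5/21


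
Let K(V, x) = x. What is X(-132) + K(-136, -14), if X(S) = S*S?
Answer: 17410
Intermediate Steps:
X(S) = S**2
X(-132) + K(-136, -14) = (-132)**2 - 14 = 17424 - 14 = 17410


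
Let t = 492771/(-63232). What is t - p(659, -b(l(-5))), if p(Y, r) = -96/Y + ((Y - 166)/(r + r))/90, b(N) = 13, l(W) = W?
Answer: -13944899173/1875144960 ≈ -7.4367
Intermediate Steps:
p(Y, r) = -96/Y + (-166 + Y)/(180*r) (p(Y, r) = -96/Y + ((-166 + Y)/((2*r)))*(1/90) = -96/Y + ((-166 + Y)*(1/(2*r)))*(1/90) = -96/Y + ((-166 + Y)/(2*r))*(1/90) = -96/Y + (-166 + Y)/(180*r))
t = -492771/63232 (t = 492771*(-1/63232) = -492771/63232 ≈ -7.7931)
t - p(659, -b(l(-5))) = -492771/63232 - (-(-17280)*13 + 659*(-166 + 659))/(180*659*((-1*13))) = -492771/63232 - (-17280*(-13) + 659*493)/(180*659*(-13)) = -492771/63232 - (-1)*(224640 + 324887)/(180*659*13) = -492771/63232 - (-1)*549527/(180*659*13) = -492771/63232 - 1*(-549527/1542060) = -492771/63232 + 549527/1542060 = -13944899173/1875144960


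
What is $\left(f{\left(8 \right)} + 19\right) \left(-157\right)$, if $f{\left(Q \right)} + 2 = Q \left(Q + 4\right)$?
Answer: $-17741$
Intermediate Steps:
$f{\left(Q \right)} = -2 + Q \left(4 + Q\right)$ ($f{\left(Q \right)} = -2 + Q \left(Q + 4\right) = -2 + Q \left(4 + Q\right)$)
$\left(f{\left(8 \right)} + 19\right) \left(-157\right) = \left(\left(-2 + 8^{2} + 4 \cdot 8\right) + 19\right) \left(-157\right) = \left(\left(-2 + 64 + 32\right) + 19\right) \left(-157\right) = \left(94 + 19\right) \left(-157\right) = 113 \left(-157\right) = -17741$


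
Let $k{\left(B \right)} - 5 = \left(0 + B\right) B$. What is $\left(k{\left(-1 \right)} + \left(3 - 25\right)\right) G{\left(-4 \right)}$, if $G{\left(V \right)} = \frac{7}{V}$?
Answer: $28$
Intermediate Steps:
$k{\left(B \right)} = 5 + B^{2}$ ($k{\left(B \right)} = 5 + \left(0 + B\right) B = 5 + B B = 5 + B^{2}$)
$\left(k{\left(-1 \right)} + \left(3 - 25\right)\right) G{\left(-4 \right)} = \left(\left(5 + \left(-1\right)^{2}\right) + \left(3 - 25\right)\right) \frac{7}{-4} = \left(\left(5 + 1\right) - 22\right) 7 \left(- \frac{1}{4}\right) = \left(6 - 22\right) \left(- \frac{7}{4}\right) = \left(-16\right) \left(- \frac{7}{4}\right) = 28$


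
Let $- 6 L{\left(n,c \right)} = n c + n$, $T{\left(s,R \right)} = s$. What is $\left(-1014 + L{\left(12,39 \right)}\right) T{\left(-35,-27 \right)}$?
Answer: $38290$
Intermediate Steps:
$L{\left(n,c \right)} = - \frac{n}{6} - \frac{c n}{6}$ ($L{\left(n,c \right)} = - \frac{n c + n}{6} = - \frac{c n + n}{6} = - \frac{n + c n}{6} = - \frac{n}{6} - \frac{c n}{6}$)
$\left(-1014 + L{\left(12,39 \right)}\right) T{\left(-35,-27 \right)} = \left(-1014 - 2 \left(1 + 39\right)\right) \left(-35\right) = \left(-1014 - 2 \cdot 40\right) \left(-35\right) = \left(-1014 - 80\right) \left(-35\right) = \left(-1094\right) \left(-35\right) = 38290$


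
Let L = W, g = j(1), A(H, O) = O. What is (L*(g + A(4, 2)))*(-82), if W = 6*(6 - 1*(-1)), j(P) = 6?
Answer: -27552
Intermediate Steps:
g = 6
W = 42 (W = 6*(6 + 1) = 6*7 = 42)
L = 42
(L*(g + A(4, 2)))*(-82) = (42*(6 + 2))*(-82) = (42*8)*(-82) = 336*(-82) = -27552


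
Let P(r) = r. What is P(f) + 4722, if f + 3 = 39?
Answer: 4758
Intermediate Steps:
f = 36 (f = -3 + 39 = 36)
P(f) + 4722 = 36 + 4722 = 4758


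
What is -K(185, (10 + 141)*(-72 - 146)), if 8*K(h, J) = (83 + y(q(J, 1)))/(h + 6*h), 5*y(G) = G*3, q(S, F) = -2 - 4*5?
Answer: -349/51800 ≈ -0.0067374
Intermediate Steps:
q(S, F) = -22 (q(S, F) = -2 - 20 = -22)
y(G) = 3*G/5 (y(G) = (G*3)/5 = (3*G)/5 = 3*G/5)
K(h, J) = 349/(280*h) (K(h, J) = ((83 + (3/5)*(-22))/(h + 6*h))/8 = ((83 - 66/5)/((7*h)))/8 = (349*(1/(7*h))/5)/8 = (349/(35*h))/8 = 349/(280*h))
-K(185, (10 + 141)*(-72 - 146)) = -349/(280*185) = -1*349/51800 = -349/51800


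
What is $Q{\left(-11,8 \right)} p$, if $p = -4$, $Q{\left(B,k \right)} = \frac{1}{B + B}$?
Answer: $\frac{2}{11} \approx 0.18182$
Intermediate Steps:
$Q{\left(B,k \right)} = \frac{1}{2 B}$
$Q{\left(-11,8 \right)} p = \frac{1}{2 \left(-11\right)} \left(-4\right) = \frac{1}{2} \left(- \frac{1}{11}\right) \left(-4\right) = \left(- \frac{1}{22}\right) \left(-4\right) = \frac{2}{11}$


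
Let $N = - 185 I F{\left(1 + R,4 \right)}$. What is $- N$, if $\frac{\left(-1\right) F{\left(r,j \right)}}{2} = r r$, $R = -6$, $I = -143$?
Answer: $1322750$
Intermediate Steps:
$F{\left(r,j \right)} = - 2 r^{2}$ ($F{\left(r,j \right)} = - 2 r r = - 2 r^{2}$)
$N = -1322750$ ($N = \left(-185\right) \left(-143\right) \left(- 2 \left(1 - 6\right)^{2}\right) = 26455 \left(- 2 \left(-5\right)^{2}\right) = 26455 \left(\left(-2\right) 25\right) = 26455 \left(-50\right) = -1322750$)
$- N = \left(-1\right) \left(-1322750\right) = 1322750$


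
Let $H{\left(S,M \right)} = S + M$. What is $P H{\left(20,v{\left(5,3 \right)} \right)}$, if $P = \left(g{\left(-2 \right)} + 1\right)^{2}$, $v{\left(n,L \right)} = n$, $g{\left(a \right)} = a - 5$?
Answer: $900$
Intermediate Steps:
$g{\left(a \right)} = -5 + a$ ($g{\left(a \right)} = a - 5 = -5 + a$)
$H{\left(S,M \right)} = M + S$
$P = 36$ ($P = \left(\left(-5 - 2\right) + 1\right)^{2} = \left(-7 + 1\right)^{2} = \left(-6\right)^{2} = 36$)
$P H{\left(20,v{\left(5,3 \right)} \right)} = 36 \left(5 + 20\right) = 36 \cdot 25 = 900$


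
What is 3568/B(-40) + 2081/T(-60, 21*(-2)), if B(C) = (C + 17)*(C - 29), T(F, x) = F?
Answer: -343163/10580 ≈ -32.435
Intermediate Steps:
B(C) = (-29 + C)*(17 + C) (B(C) = (17 + C)*(-29 + C) = (-29 + C)*(17 + C))
3568/B(-40) + 2081/T(-60, 21*(-2)) = 3568/(-493 + (-40)² - 12*(-40)) + 2081/(-60) = 3568/(-493 + 1600 + 480) + 2081*(-1/60) = 3568/1587 - 2081/60 = -343163/10580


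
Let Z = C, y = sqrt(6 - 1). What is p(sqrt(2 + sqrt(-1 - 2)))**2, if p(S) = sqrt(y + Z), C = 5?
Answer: 5 + sqrt(5) ≈ 7.2361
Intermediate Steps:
y = sqrt(5) ≈ 2.2361
Z = 5
p(S) = sqrt(5 + sqrt(5)) (p(S) = sqrt(sqrt(5) + 5) = sqrt(5 + sqrt(5)))
p(sqrt(2 + sqrt(-1 - 2)))**2 = (sqrt(5 + sqrt(5)))**2 = 5 + sqrt(5)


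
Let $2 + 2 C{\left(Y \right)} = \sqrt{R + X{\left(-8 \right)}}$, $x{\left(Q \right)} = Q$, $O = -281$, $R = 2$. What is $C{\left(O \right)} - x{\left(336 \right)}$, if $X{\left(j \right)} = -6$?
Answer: $-337 + i \approx -337.0 + 1.0 i$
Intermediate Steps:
$C{\left(Y \right)} = -1 + i$ ($C{\left(Y \right)} = -1 + \frac{\sqrt{2 - 6}}{2} = -1 + \frac{\sqrt{-4}}{2} = -1 + \frac{2 i}{2} = -1 + i$)
$C{\left(O \right)} - x{\left(336 \right)} = \left(-1 + i\right) - 336 = -337 + i$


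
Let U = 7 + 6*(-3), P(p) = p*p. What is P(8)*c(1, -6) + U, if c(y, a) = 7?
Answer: 437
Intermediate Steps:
P(p) = p**2
U = -11 (U = 7 - 18 = -11)
P(8)*c(1, -6) + U = 8**2*7 - 11 = 64*7 - 11 = 448 - 11 = 437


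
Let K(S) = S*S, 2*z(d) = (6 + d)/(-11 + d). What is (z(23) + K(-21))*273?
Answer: 965783/8 ≈ 1.2072e+5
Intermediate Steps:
z(d) = (6 + d)/(2*(-11 + d)) (z(d) = ((6 + d)/(-11 + d))/2 = (6 + d)/(2*(-11 + d)))
K(S) = S²
(z(23) + K(-21))*273 = ((6 + 23)/(2*(-11 + 23)) + (-21)²)*273 = ((½)*29/12 + 441)*273 = ((½)*(1/12)*29 + 441)*273 = (29/24 + 441)*273 = (10613/24)*273 = 965783/8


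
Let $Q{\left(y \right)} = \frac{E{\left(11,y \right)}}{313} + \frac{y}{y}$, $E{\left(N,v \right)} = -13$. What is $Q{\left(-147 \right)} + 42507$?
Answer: $\frac{13304991}{313} \approx 42508.0$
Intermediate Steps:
$Q{\left(y \right)} = \frac{300}{313}$ ($Q{\left(y \right)} = - \frac{13}{313} + \frac{y}{y} = \left(-13\right) \frac{1}{313} + 1 = - \frac{13}{313} + 1 = \frac{300}{313}$)
$Q{\left(-147 \right)} + 42507 = \frac{300}{313} + 42507 = \frac{13304991}{313}$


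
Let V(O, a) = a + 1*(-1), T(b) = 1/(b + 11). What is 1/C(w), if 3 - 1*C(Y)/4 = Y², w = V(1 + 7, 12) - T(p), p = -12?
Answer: -1/564 ≈ -0.0017731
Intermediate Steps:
T(b) = 1/(11 + b)
V(O, a) = -1 + a (V(O, a) = a - 1 = -1 + a)
w = 12 (w = (-1 + 12) - 1/(11 - 12) = 11 - 1/(-1) = 11 - 1*(-1) = 11 + 1 = 12)
C(Y) = 12 - 4*Y²
1/C(w) = 1/(12 - 4*12²) = 1/(12 - 4*144) = 1/(12 - 576) = 1/(-564) = -1/564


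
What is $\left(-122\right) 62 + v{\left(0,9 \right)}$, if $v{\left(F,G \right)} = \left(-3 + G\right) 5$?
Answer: $-7534$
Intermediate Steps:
$v{\left(F,G \right)} = -15 + 5 G$
$\left(-122\right) 62 + v{\left(0,9 \right)} = \left(-122\right) 62 + \left(-15 + 5 \cdot 9\right) = -7564 + \left(-15 + 45\right) = -7564 + 30 = -7534$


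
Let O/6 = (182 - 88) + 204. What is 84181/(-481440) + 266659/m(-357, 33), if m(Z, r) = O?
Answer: 10685816111/71734560 ≈ 148.96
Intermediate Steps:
O = 1788 (O = 6*((182 - 88) + 204) = 6*(94 + 204) = 6*298 = 1788)
m(Z, r) = 1788
84181/(-481440) + 266659/m(-357, 33) = 84181/(-481440) + 266659/1788 = 84181*(-1/481440) + 266659*(1/1788) = -84181/481440 + 266659/1788 = 10685816111/71734560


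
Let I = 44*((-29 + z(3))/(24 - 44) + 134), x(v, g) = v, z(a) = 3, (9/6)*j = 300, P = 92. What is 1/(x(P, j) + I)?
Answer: 5/30226 ≈ 0.00016542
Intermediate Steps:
j = 200 (j = (2/3)*300 = 200)
I = 29766/5 (I = 44*((-29 + 3)/(24 - 44) + 134) = 44*(-26/(-20) + 134) = 44*(-26*(-1/20) + 134) = 44*(13/10 + 134) = 44*(1353/10) = 29766/5 ≈ 5953.2)
1/(x(P, j) + I) = 1/(92 + 29766/5) = 1/(30226/5) = 5/30226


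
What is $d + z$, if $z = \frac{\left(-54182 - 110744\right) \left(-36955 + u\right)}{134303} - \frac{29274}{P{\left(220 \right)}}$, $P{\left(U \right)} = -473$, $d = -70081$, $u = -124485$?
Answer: $\frac{8145947782303}{63525319} \approx 1.2823 \cdot 10^{5}$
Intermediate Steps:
$z = \frac{12597865663142}{63525319}$ ($z = \frac{\left(-54182 - 110744\right) \left(-36955 - 124485\right)}{134303} - \frac{29274}{-473} = \left(-164926\right) \left(-161440\right) \frac{1}{134303} - - \frac{29274}{473} = 26625653440 \cdot \frac{1}{134303} + \frac{29274}{473} = \frac{26625653440}{134303} + \frac{29274}{473} = \frac{12597865663142}{63525319} \approx 1.9831 \cdot 10^{5}$)
$d + z = -70081 + \frac{12597865663142}{63525319} = \frac{8145947782303}{63525319}$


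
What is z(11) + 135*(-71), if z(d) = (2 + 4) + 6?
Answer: -9573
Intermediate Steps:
z(d) = 12 (z(d) = 6 + 6 = 12)
z(11) + 135*(-71) = 12 + 135*(-71) = 12 - 9585 = -9573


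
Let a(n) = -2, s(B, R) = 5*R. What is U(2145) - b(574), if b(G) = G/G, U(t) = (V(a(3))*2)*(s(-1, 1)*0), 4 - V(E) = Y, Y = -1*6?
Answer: -1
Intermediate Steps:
Y = -6
V(E) = 10 (V(E) = 4 - 1*(-6) = 4 + 6 = 10)
U(t) = 0 (U(t) = (10*2)*((5*1)*0) = 20*(5*0) = 20*0 = 0)
b(G) = 1
U(2145) - b(574) = 0 - 1*1 = 0 - 1 = -1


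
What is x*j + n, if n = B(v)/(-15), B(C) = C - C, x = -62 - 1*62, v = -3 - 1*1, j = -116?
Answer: 14384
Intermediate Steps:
v = -4 (v = -3 - 1 = -4)
x = -124 (x = -62 - 62 = -124)
B(C) = 0
n = 0 (n = 0/(-15) = -1/15*0 = 0)
x*j + n = -124*(-116) + 0 = 14384 + 0 = 14384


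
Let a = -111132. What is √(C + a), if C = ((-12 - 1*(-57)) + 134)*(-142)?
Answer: 5*I*√5462 ≈ 369.53*I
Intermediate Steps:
C = -25418 (C = ((-12 + 57) + 134)*(-142) = (45 + 134)*(-142) = 179*(-142) = -25418)
√(C + a) = √(-25418 - 111132) = √(-136550) = 5*I*√5462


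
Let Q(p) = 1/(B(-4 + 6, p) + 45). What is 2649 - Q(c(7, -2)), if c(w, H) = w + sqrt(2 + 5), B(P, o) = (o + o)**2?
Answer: 133533172/50409 + 56*sqrt(7)/50409 ≈ 2649.0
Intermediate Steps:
B(P, o) = 4*o**2 (B(P, o) = (2*o)**2 = 4*o**2)
c(w, H) = w + sqrt(7)
Q(p) = 1/(45 + 4*p**2) (Q(p) = 1/(4*p**2 + 45) = 1/(45 + 4*p**2))
2649 - Q(c(7, -2)) = 2649 - 1/(45 + 4*(7 + sqrt(7))**2)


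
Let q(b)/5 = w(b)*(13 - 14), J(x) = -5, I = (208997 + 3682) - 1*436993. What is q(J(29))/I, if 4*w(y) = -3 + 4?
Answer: 5/897256 ≈ 5.5725e-6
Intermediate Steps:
I = -224314 (I = 212679 - 436993 = -224314)
w(y) = 1/4 (w(y) = (-3 + 4)/4 = (1/4)*1 = 1/4)
q(b) = -5/4 (q(b) = 5*((13 - 14)/4) = 5*((1/4)*(-1)) = 5*(-1/4) = -5/4)
q(J(29))/I = -5/4/(-224314) = -5/4*(-1/224314) = 5/897256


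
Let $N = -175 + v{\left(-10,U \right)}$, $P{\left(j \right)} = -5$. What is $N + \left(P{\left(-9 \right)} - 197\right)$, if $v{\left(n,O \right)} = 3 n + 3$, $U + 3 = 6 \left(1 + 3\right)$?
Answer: $-404$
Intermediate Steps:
$U = 21$ ($U = -3 + 6 \left(1 + 3\right) = -3 + 6 \cdot 4 = -3 + 24 = 21$)
$v{\left(n,O \right)} = 3 + 3 n$
$N = -202$ ($N = -175 + \left(3 + 3 \left(-10\right)\right) = -175 + \left(3 - 30\right) = -175 - 27 = -202$)
$N + \left(P{\left(-9 \right)} - 197\right) = -202 - 202 = -404$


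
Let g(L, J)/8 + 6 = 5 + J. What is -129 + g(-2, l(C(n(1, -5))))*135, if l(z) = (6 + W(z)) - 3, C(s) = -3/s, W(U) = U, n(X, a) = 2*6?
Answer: 1761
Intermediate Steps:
n(X, a) = 12
l(z) = 3 + z (l(z) = (6 + z) - 3 = 3 + z)
g(L, J) = -8 + 8*J (g(L, J) = -48 + 8*(5 + J) = -48 + (40 + 8*J) = -8 + 8*J)
-129 + g(-2, l(C(n(1, -5))))*135 = -129 + (-8 + 8*(3 - 3/12))*135 = -129 + (-8 + 8*(3 - 3*1/12))*135 = -129 + (-8 + 8*(3 - ¼))*135 = -129 + (-8 + 8*(11/4))*135 = -129 + (-8 + 22)*135 = -129 + 14*135 = -129 + 1890 = 1761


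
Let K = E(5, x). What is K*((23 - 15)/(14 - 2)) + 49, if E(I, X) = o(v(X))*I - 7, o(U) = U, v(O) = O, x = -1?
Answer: 41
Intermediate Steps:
E(I, X) = -7 + I*X (E(I, X) = X*I - 7 = I*X - 7 = -7 + I*X)
K = -12 (K = -7 + 5*(-1) = -7 - 5 = -12)
K*((23 - 15)/(14 - 2)) + 49 = -12*(23 - 15)/(14 - 2) + 49 = -96/12 + 49 = -12*⅔ + 49 = -8 + 49 = 41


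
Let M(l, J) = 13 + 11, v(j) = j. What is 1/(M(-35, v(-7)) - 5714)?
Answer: -1/5690 ≈ -0.00017575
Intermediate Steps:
M(l, J) = 24
1/(M(-35, v(-7)) - 5714) = 1/(24 - 5714) = 1/(-5690) = -1/5690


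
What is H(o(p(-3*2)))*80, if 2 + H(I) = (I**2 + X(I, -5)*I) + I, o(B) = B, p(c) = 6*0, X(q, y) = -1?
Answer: -160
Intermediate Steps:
p(c) = 0
H(I) = -2 + I**2 (H(I) = -2 + ((I**2 - I) + I) = -2 + I**2)
H(o(p(-3*2)))*80 = (-2 + 0**2)*80 = (-2 + 0)*80 = -2*80 = -160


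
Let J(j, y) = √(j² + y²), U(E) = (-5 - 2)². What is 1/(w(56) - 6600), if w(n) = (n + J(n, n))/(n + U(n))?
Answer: -92805/612463496 - 15*√2/1224926992 ≈ -0.00015154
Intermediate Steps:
U(E) = 49 (U(E) = (-7)² = 49)
w(n) = (n + √2*√(n²))/(49 + n) (w(n) = (n + √(n² + n²))/(n + 49) = (n + √(2*n²))/(49 + n) = (n + √2*√(n²))/(49 + n))
1/(w(56) - 6600) = 1/((56 + √2*√(56²))/(49 + 56) - 6600) = 1/((56 + √2*√3136)/105 - 6600) = 1/((56 + √2*56)/105 - 6600) = 1/((56 + 56*√2)/105 - 6600) = 1/((8/15 + 8*√2/15) - 6600) = 1/(-98992/15 + 8*√2/15)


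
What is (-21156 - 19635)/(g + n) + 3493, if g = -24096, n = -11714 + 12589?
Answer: 81151744/23221 ≈ 3494.8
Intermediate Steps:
n = 875
(-21156 - 19635)/(g + n) + 3493 = (-21156 - 19635)/(-24096 + 875) + 3493 = -40791/(-23221) + 3493 = -40791*(-1/23221) + 3493 = 40791/23221 + 3493 = 81151744/23221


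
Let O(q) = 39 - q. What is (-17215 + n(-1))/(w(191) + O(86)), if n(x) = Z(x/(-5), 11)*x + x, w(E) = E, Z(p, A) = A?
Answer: -17227/144 ≈ -119.63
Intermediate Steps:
n(x) = 12*x (n(x) = 11*x + x = 12*x)
(-17215 + n(-1))/(w(191) + O(86)) = (-17215 + 12*(-1))/(191 + (39 - 1*86)) = (-17215 - 12)/(191 + (39 - 86)) = -17227/(191 - 47) = -17227/144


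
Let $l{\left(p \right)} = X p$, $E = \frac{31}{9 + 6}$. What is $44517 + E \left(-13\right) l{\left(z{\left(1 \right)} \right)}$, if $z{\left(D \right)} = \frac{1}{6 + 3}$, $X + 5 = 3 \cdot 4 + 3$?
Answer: $\frac{1201153}{27} \approx 44487.0$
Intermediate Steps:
$E = \frac{31}{15} \approx 2.0667$
$X = 10$ ($X = -5 + \left(3 \cdot 4 + 3\right) = -5 + \left(12 + 3\right) = -5 + 15 = 10$)
$z{\left(D \right)} = \frac{1}{9}$
$l{\left(p \right)} = 10 p$
$44517 + E \left(-13\right) l{\left(z{\left(1 \right)} \right)} = 44517 + \frac{31}{15} \left(-13\right) 10 \cdot \frac{1}{9} = 44517 - \frac{806}{27} = \frac{1201153}{27}$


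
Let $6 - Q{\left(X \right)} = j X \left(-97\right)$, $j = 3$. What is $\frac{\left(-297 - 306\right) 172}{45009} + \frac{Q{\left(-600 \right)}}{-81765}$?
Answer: $- \frac{7679474}{45434085} \approx -0.16902$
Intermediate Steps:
$Q{\left(X \right)} = 6 + 291 X$ ($Q{\left(X \right)} = 6 - 3 X \left(-97\right) = 6 - - 291 X = 6 + 291 X$)
$\frac{\left(-297 - 306\right) 172}{45009} + \frac{Q{\left(-600 \right)}}{-81765} = \frac{\left(-297 - 306\right) 172}{45009} + \frac{6 + 291 \left(-600\right)}{-81765} = \left(-603\right) 172 \cdot \frac{1}{45009} + \left(6 - 174600\right) \left(- \frac{1}{81765}\right) = \left(-103716\right) \frac{1}{45009} - - \frac{58198}{27255} = - \frac{11524}{5001} + \frac{58198}{27255} = - \frac{7679474}{45434085}$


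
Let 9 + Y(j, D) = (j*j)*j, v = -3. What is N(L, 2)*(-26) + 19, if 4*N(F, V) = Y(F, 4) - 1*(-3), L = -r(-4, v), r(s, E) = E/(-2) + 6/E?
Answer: 915/16 ≈ 57.188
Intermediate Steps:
Y(j, D) = -9 + j³ (Y(j, D) = -9 + (j*j)*j = -9 + j²*j = -9 + j³)
r(s, E) = 6/E - E/2 (r(s, E) = E*(-½) + 6/E = -E/2 + 6/E = 6/E - E/2)
L = ½ (L = -(6/(-3) - ½*(-3)) = -(6*(-⅓) + 3/2) = -(-2 + 3/2) = -1*(-½) = ½ ≈ 0.50000)
N(F, V) = -3/2 + F³/4 (N(F, V) = ((-9 + F³) - 1*(-3))/4 = ((-9 + F³) + 3)/4 = (-6 + F³)/4 = -3/2 + F³/4)
N(L, 2)*(-26) + 19 = (-3/2 + (½)³/4)*(-26) + 19 = (-3/2 + (¼)*(⅛))*(-26) + 19 = (-3/2 + 1/32)*(-26) + 19 = -47/32*(-26) + 19 = 611/16 + 19 = 915/16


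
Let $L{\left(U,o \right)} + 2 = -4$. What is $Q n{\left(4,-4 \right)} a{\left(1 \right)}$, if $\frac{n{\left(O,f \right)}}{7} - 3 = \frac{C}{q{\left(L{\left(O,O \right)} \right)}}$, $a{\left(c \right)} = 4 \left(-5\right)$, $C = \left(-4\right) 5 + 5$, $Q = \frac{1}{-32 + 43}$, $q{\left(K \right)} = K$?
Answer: $-70$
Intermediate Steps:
$L{\left(U,o \right)} = -6$ ($L{\left(U,o \right)} = -2 - 4 = -6$)
$Q = \frac{1}{11} \approx 0.090909$
$C = -15$ ($C = -20 + 5 = -15$)
$a{\left(c \right)} = -20$
$n{\left(O,f \right)} = \frac{77}{2}$ ($n{\left(O,f \right)} = 21 + 7 \left(- \frac{15}{-6}\right) = 21 + 7 \left(\left(-15\right) \left(- \frac{1}{6}\right)\right) = 21 + 7 \cdot \frac{5}{2} = 21 + \frac{35}{2} = \frac{77}{2}$)
$Q n{\left(4,-4 \right)} a{\left(1 \right)} = \frac{1}{11} \cdot \frac{77}{2} \left(-20\right) = \frac{7}{2} \left(-20\right) = -70$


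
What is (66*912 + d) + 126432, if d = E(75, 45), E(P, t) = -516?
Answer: 186108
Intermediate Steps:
d = -516
(66*912 + d) + 126432 = (66*912 - 516) + 126432 = (60192 - 516) + 126432 = 59676 + 126432 = 186108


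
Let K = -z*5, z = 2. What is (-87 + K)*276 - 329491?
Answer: -356263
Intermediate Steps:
K = -10 (K = -1*2*5 = -2*5 = -10)
(-87 + K)*276 - 329491 = (-87 - 10)*276 - 329491 = -97*276 - 329491 = -26772 - 329491 = -356263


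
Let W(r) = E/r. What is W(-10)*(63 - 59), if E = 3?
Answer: -6/5 ≈ -1.2000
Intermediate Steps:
W(r) = 3/r
W(-10)*(63 - 59) = (3/(-10))*(63 - 59) = (3*(-⅒))*4 = -3/10*4 = -6/5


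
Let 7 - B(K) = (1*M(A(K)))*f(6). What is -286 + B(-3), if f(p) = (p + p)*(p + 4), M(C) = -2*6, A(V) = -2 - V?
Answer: 1161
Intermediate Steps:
M(C) = -12
f(p) = 2*p*(4 + p) (f(p) = (2*p)*(4 + p) = 2*p*(4 + p))
B(K) = 1447 (B(K) = 7 - 1*(-12)*2*6*(4 + 6) = 7 - (-12)*2*6*10 = 7 - (-12)*120 = 7 - 1*(-1440) = 7 + 1440 = 1447)
-286 + B(-3) = -286 + 1447 = 1161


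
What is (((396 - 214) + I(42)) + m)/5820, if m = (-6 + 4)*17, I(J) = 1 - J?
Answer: 107/5820 ≈ 0.018385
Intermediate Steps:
m = -34 (m = -2*17 = -34)
(((396 - 214) + I(42)) + m)/5820 = (((396 - 214) + (1 - 1*42)) - 34)/5820 = ((182 + (1 - 42)) - 34)*(1/5820) = ((182 - 41) - 34)*(1/5820) = (141 - 34)*(1/5820) = 107*(1/5820) = 107/5820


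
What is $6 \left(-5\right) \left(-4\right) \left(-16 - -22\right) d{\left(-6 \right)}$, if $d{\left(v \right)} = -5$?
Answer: $-3600$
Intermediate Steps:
$6 \left(-5\right) \left(-4\right) \left(-16 - -22\right) d{\left(-6 \right)} = 6 \left(-5\right) \left(-4\right) \left(-16 - -22\right) \left(-5\right) = \left(-30\right) \left(-4\right) \left(-16 + 22\right) \left(-5\right) = 120 \cdot 6 \left(-5\right) = 720 \left(-5\right) = -3600$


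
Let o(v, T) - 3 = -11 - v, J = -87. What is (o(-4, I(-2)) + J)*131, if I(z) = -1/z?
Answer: -11921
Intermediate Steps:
o(v, T) = -8 - v (o(v, T) = 3 + (-11 - v) = -8 - v)
(o(-4, I(-2)) + J)*131 = ((-8 - 1*(-4)) - 87)*131 = ((-8 + 4) - 87)*131 = (-4 - 87)*131 = -91*131 = -11921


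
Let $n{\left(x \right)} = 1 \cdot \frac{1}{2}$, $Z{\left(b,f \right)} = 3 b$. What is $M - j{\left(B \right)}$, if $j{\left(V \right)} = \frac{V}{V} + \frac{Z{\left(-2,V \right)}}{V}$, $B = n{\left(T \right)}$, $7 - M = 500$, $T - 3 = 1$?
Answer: $-482$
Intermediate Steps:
$T = 4$ ($T = 3 + 1 = 4$)
$M = -493$ ($M = 7 - 500 = -493$)
$n{\left(x \right)} = \frac{1}{2}$ ($n{\left(x \right)} = 1 \cdot \frac{1}{2} = \frac{1}{2}$)
$B = \frac{1}{2} \approx 0.5$
$j{\left(V \right)} = 1 - \frac{6}{V}$ ($j{\left(V \right)} = \frac{V}{V} + \frac{3 \left(-2\right)}{V} = 1 - \frac{6}{V}$)
$M - j{\left(B \right)} = -493 - \frac{1}{\frac{1}{2}} \left(-6 + \frac{1}{2}\right) = -493 - 2 \left(- \frac{11}{2}\right) = -493 - -11 = -493 + 11 = -482$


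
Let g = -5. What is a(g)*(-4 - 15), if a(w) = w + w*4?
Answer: 475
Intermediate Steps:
a(w) = 5*w (a(w) = w + 4*w = 5*w)
a(g)*(-4 - 15) = (5*(-5))*(-4 - 15) = -25*(-19) = 475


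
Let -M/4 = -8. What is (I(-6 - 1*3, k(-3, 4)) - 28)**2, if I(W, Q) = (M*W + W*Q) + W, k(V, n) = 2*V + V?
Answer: 59536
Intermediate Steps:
M = 32 (M = -4*(-8) = 32)
k(V, n) = 3*V
I(W, Q) = 33*W + Q*W (I(W, Q) = (32*W + W*Q) + W = (32*W + Q*W) + W = 33*W + Q*W)
(I(-6 - 1*3, k(-3, 4)) - 28)**2 = ((-6 - 1*3)*(33 + 3*(-3)) - 28)**2 = ((-6 - 3)*(33 - 9) - 28)**2 = (-9*24 - 28)**2 = (-216 - 28)**2 = (-244)**2 = 59536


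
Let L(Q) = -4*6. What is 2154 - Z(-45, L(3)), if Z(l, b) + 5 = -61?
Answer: 2220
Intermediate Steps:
L(Q) = -24
Z(l, b) = -66 (Z(l, b) = -5 - 61 = -66)
2154 - Z(-45, L(3)) = 2154 - 1*(-66) = 2154 + 66 = 2220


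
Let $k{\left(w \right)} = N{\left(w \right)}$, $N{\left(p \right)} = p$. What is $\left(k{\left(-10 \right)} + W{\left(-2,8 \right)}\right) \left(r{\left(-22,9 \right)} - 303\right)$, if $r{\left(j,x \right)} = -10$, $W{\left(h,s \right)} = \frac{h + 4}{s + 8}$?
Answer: $\frac{24727}{8} \approx 3090.9$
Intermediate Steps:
$W{\left(h,s \right)} = \frac{4 + h}{8 + s}$
$k{\left(w \right)} = w$
$\left(k{\left(-10 \right)} + W{\left(-2,8 \right)}\right) \left(r{\left(-22,9 \right)} - 303\right) = \left(-10 + \frac{4 - 2}{8 + 8}\right) \left(-10 - 303\right) = \left(-10 + \frac{1}{16} \cdot 2\right) \left(-313\right) = \left(-10 + \frac{1}{8}\right) \left(-313\right) = \left(- \frac{79}{8}\right) \left(-313\right) = \frac{24727}{8}$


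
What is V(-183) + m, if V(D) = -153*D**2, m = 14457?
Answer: -5109360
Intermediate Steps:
V(-183) + m = -153*(-183)**2 + 14457 = -153*33489 + 14457 = -5123817 + 14457 = -5109360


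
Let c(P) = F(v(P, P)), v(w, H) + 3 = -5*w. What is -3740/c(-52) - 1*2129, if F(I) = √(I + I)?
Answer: -2129 - 1870*√514/257 ≈ -2294.0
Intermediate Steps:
v(w, H) = -3 - 5*w
F(I) = √2*√I (F(I) = √(2*I) = √2*√I)
c(P) = √2*√(-3 - 5*P)
-3740/c(-52) - 1*2129 = -3740/√(-6 - 10*(-52)) - 1*2129 = -3740/√(-6 + 520) - 2129 = -3740*√514/514 - 2129 = -1870*√514/257 - 2129 = -2129 - 1870*√514/257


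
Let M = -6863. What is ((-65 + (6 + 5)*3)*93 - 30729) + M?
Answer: -40568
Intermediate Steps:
((-65 + (6 + 5)*3)*93 - 30729) + M = ((-65 + (6 + 5)*3)*93 - 30729) - 6863 = ((-65 + 11*3)*93 - 30729) - 6863 = ((-65 + 33)*93 - 30729) - 6863 = (-32*93 - 30729) - 6863 = (-2976 - 30729) - 6863 = -33705 - 6863 = -40568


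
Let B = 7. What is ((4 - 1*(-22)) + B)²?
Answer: 1089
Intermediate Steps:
((4 - 1*(-22)) + B)² = ((4 - 1*(-22)) + 7)² = ((4 + 22) + 7)² = (26 + 7)² = 33² = 1089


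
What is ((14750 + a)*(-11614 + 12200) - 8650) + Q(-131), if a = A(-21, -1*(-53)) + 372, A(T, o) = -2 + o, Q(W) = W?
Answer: 8882597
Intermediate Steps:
a = 423 (a = (-2 - 1*(-53)) + 372 = (-2 + 53) + 372 = 51 + 372 = 423)
((14750 + a)*(-11614 + 12200) - 8650) + Q(-131) = ((14750 + 423)*(-11614 + 12200) - 8650) - 131 = (15173*586 - 8650) - 131 = (8891378 - 8650) - 131 = 8882728 - 131 = 8882597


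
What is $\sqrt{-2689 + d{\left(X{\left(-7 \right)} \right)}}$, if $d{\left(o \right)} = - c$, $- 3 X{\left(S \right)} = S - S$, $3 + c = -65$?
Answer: $i \sqrt{2621} \approx 51.196 i$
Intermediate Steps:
$c = -68$ ($c = -3 - 65 = -68$)
$X{\left(S \right)} = 0$ ($X{\left(S \right)} = - \frac{S - S}{3} = \left(- \frac{1}{3}\right) 0 = 0$)
$d{\left(o \right)} = 68$ ($d{\left(o \right)} = \left(-1\right) \left(-68\right) = 68$)
$\sqrt{-2689 + d{\left(X{\left(-7 \right)} \right)}} = \sqrt{-2689 + 68} = \sqrt{-2621} = i \sqrt{2621}$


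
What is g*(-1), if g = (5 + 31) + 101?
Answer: -137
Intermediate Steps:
g = 137 (g = 36 + 101 = 137)
g*(-1) = 137*(-1) = -137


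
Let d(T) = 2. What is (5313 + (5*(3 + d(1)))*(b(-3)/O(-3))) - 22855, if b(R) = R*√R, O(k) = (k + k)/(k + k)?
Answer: -17542 - 75*I*√3 ≈ -17542.0 - 129.9*I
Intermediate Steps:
O(k) = 1 (O(k) = (2*k)/((2*k)) = (2*k)*(1/(2*k)) = 1)
b(R) = R^(3/2)
(5313 + (5*(3 + d(1)))*(b(-3)/O(-3))) - 22855 = (5313 + (5*(3 + 2))*((-3)^(3/2)/1)) - 22855 = (5313 + (5*5)*(-3*I*√3*1)) - 22855 = (5313 + 25*(-3*I*√3)) - 22855 = (5313 - 75*I*√3) - 22855 = -17542 - 75*I*√3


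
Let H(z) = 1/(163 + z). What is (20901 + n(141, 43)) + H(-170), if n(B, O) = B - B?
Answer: 146306/7 ≈ 20901.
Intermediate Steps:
n(B, O) = 0
(20901 + n(141, 43)) + H(-170) = (20901 + 0) + 1/(163 - 170) = 20901 + 1/(-7) = 20901 - 1/7 = 146306/7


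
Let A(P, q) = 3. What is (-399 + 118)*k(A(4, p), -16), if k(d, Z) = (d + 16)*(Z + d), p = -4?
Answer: 69407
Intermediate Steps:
k(d, Z) = (16 + d)*(Z + d)
(-399 + 118)*k(A(4, p), -16) = (-399 + 118)*(3**2 + 16*(-16) + 16*3 - 16*3) = -281*(9 - 256 + 48 - 48) = -281*(-247) = 69407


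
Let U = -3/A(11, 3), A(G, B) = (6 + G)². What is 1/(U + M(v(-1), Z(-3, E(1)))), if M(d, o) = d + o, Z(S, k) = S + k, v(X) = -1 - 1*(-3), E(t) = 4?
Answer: 289/864 ≈ 0.33449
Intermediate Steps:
U = -3/289 (U = -3/(6 + 11)² = -3/(17²) = -3/289 ≈ -0.010381)
v(X) = 2 (v(X) = -1 + 3 = 2)
1/(U + M(v(-1), Z(-3, E(1)))) = 1/(-3/289 + (2 + (-3 + 4))) = 1/(-3/289 + (2 + 1)) = 1/(-3/289 + 3) = 1/(864/289) = 289/864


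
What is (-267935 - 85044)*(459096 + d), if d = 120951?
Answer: -204744410013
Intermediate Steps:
(-267935 - 85044)*(459096 + d) = (-267935 - 85044)*(459096 + 120951) = -352979*580047 = -204744410013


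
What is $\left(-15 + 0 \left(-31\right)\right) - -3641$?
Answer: $3626$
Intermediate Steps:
$\left(-15 + 0 \left(-31\right)\right) - -3641 = \left(-15 + 0\right) + 3641 = -15 + 3641 = 3626$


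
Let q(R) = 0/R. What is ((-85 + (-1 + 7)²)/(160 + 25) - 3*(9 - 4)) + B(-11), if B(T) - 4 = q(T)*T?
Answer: -2084/185 ≈ -11.265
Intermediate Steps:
q(R) = 0
B(T) = 4 (B(T) = 4 + 0*T = 4 + 0 = 4)
((-85 + (-1 + 7)²)/(160 + 25) - 3*(9 - 4)) + B(-11) = ((-85 + (-1 + 7)²)/(160 + 25) - 3*(9 - 4)) + 4 = ((-85 + 6²)/185 - 3*5) + 4 = ((-85 + 36)*(1/185) - 15) + 4 = (-49*1/185 - 15) + 4 = (-49/185 - 15) + 4 = -2824/185 + 4 = -2084/185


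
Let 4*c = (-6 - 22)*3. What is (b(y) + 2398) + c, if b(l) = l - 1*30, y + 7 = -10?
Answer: 2330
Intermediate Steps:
y = -17 (y = -7 - 10 = -17)
c = -21 (c = ((-6 - 22)*3)/4 = (-28*3)/4 = (¼)*(-84) = -21)
b(l) = -30 + l (b(l) = l - 30 = -30 + l)
(b(y) + 2398) + c = ((-30 - 17) + 2398) - 21 = (-47 + 2398) - 21 = 2351 - 21 = 2330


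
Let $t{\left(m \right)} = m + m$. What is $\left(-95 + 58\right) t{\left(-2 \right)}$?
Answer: $148$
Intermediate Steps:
$t{\left(m \right)} = 2 m$
$\left(-95 + 58\right) t{\left(-2 \right)} = \left(-95 + 58\right) 2 \left(-2\right) = \left(-37\right) \left(-4\right) = 148$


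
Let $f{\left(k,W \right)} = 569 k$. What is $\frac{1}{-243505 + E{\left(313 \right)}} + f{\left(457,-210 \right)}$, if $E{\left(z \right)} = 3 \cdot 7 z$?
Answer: $\frac{61610138755}{236932} \approx 2.6003 \cdot 10^{5}$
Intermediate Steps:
$E{\left(z \right)} = 21 z$
$\frac{1}{-243505 + E{\left(313 \right)}} + f{\left(457,-210 \right)} = \frac{1}{-243505 + 21 \cdot 313} + 569 \cdot 457 = \frac{1}{-243505 + 6573} + 260033 = \frac{1}{-236932} + 260033 = - \frac{1}{236932} + 260033 = \frac{61610138755}{236932}$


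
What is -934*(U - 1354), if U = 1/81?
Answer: 102434582/81 ≈ 1.2646e+6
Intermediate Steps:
U = 1/81 ≈ 0.012346
-934*(U - 1354) = -934*(1/81 - 1354) = -934*(-109673/81) = 102434582/81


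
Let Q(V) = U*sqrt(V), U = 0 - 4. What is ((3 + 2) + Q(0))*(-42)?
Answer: -210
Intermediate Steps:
U = -4
Q(V) = -4*sqrt(V)
((3 + 2) + Q(0))*(-42) = ((3 + 2) - 4*sqrt(0))*(-42) = (5 - 4*0)*(-42) = (5 + 0)*(-42) = 5*(-42) = -210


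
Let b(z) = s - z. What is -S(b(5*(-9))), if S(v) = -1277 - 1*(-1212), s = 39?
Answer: 65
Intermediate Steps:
b(z) = 39 - z
S(v) = -65 (S(v) = -1277 + 1212 = -65)
-S(b(5*(-9))) = -1*(-65) = 65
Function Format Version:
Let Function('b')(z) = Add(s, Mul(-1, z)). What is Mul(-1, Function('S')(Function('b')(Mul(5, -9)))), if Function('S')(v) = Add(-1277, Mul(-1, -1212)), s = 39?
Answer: 65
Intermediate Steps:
Function('b')(z) = Add(39, Mul(-1, z))
Function('S')(v) = -65 (Function('S')(v) = Add(-1277, 1212) = -65)
Mul(-1, Function('S')(Function('b')(Mul(5, -9)))) = Mul(-1, -65) = 65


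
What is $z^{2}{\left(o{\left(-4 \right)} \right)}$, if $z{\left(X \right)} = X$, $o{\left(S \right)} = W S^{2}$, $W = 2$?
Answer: $1024$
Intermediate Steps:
$o{\left(S \right)} = 2 S^{2}$
$z^{2}{\left(o{\left(-4 \right)} \right)} = \left(2 \left(-4\right)^{2}\right)^{2} = \left(2 \cdot 16\right)^{2} = 32^{2} = 1024$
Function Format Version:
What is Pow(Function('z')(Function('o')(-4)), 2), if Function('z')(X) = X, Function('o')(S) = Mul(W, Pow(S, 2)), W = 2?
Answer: 1024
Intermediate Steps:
Function('o')(S) = Mul(2, Pow(S, 2))
Pow(Function('z')(Function('o')(-4)), 2) = Pow(Mul(2, Pow(-4, 2)), 2) = Pow(Mul(2, 16), 2) = Pow(32, 2) = 1024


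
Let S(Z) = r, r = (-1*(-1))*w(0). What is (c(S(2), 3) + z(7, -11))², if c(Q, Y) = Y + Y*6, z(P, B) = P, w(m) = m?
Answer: 784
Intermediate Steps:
r = 0 (r = -1*(-1)*0 = 1*0 = 0)
S(Z) = 0
c(Q, Y) = 7*Y (c(Q, Y) = Y + 6*Y = 7*Y)
(c(S(2), 3) + z(7, -11))² = (7*3 + 7)² = (21 + 7)² = 28² = 784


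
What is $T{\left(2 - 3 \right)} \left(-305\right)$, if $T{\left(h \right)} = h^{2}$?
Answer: $-305$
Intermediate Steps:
$T{\left(2 - 3 \right)} \left(-305\right) = \left(2 - 3\right)^{2} \left(-305\right) = \left(-1\right)^{2} \left(-305\right) = 1 \left(-305\right) = -305$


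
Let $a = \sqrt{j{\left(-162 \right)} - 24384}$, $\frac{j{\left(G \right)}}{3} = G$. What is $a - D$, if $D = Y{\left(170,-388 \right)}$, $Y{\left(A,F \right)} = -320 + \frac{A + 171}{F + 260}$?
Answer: $\frac{41301}{128} + i \sqrt{24870} \approx 322.66 + 157.7 i$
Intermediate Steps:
$j{\left(G \right)} = 3 G$
$Y{\left(A,F \right)} = -320 + \frac{171 + A}{260 + F}$
$D = - \frac{41301}{128}$ ($D = \frac{-83029 + 170 - -124160}{260 - 388} = \frac{-83029 + 170 + 124160}{-128} = \left(- \frac{1}{128}\right) 41301 = - \frac{41301}{128} \approx -322.66$)
$a = i \sqrt{24870}$ ($a = \sqrt{3 \left(-162\right) - 24384} = \sqrt{-486 - 24384} = \sqrt{-24870} = i \sqrt{24870} \approx 157.7 i$)
$a - D = i \sqrt{24870} - - \frac{41301}{128} = i \sqrt{24870} + \frac{41301}{128} = \frac{41301}{128} + i \sqrt{24870}$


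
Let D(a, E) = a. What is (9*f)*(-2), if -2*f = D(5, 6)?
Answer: 45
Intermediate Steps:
f = -5/2 (f = -½*5 = -5/2 ≈ -2.5000)
(9*f)*(-2) = (9*(-5/2))*(-2) = -45/2*(-2) = 45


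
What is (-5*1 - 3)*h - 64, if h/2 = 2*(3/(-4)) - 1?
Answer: -24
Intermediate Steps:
h = -5 (h = 2*(2*(3/(-4)) - 1) = 2*(2*(3*(-1/4)) - 1) = 2*(2*(-3/4) - 1) = 2*(-3/2 - 1) = 2*(-5/2) = -5)
(-5*1 - 3)*h - 64 = (-5*1 - 3)*(-5) - 64 = (-5 - 3)*(-5) - 64 = -8*(-5) - 64 = 40 - 64 = -24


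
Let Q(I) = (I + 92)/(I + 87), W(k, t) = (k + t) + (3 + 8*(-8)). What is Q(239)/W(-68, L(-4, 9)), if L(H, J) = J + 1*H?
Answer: -331/40424 ≈ -0.0081882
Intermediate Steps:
L(H, J) = H + J (L(H, J) = J + H = H + J)
W(k, t) = -61 + k + t (W(k, t) = (k + t) + (3 - 64) = (k + t) - 61 = -61 + k + t)
Q(I) = (92 + I)/(87 + I)
Q(239)/W(-68, L(-4, 9)) = ((92 + 239)/(87 + 239))/(-61 - 68 + (-4 + 9)) = (331/326)/(-61 - 68 + 5) = ((1/326)*331)/(-124) = (331/326)*(-1/124) = -331/40424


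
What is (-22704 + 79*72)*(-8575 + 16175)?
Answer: -129321600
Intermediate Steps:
(-22704 + 79*72)*(-8575 + 16175) = (-22704 + 5688)*7600 = -17016*7600 = -129321600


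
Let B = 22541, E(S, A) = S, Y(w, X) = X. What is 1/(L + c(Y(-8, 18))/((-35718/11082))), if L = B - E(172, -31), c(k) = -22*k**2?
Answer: 5953/146328073 ≈ 4.0683e-5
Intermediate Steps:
L = 22369 (L = 22541 - 1*172 = 22541 - 172 = 22369)
1/(L + c(Y(-8, 18))/((-35718/11082))) = 1/(22369 + (-22*18**2)/((-35718/11082))) = 1/(22369 + (-22*324)/((-35718*1/11082))) = 1/(22369 - 7128/(-5953/1847)) = 1/(22369 - 7128*(-1847/5953)) = 1/(22369 + 13165416/5953) = 1/(146328073/5953) = 5953/146328073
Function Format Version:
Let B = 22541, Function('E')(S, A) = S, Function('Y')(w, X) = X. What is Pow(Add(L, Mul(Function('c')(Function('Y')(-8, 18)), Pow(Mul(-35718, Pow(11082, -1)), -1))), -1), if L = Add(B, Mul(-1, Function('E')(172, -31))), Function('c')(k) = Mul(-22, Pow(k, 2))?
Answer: Rational(5953, 146328073) ≈ 4.0683e-5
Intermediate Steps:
L = 22369 (L = Add(22541, Mul(-1, 172)) = Add(22541, -172) = 22369)
Pow(Add(L, Mul(Function('c')(Function('Y')(-8, 18)), Pow(Mul(-35718, Pow(11082, -1)), -1))), -1) = Pow(Add(22369, Mul(Mul(-22, Pow(18, 2)), Pow(Mul(-35718, Pow(11082, -1)), -1))), -1) = Pow(Add(22369, Mul(Mul(-22, 324), Pow(Mul(-35718, Rational(1, 11082)), -1))), -1) = Pow(Add(22369, Mul(-7128, Pow(Rational(-5953, 1847), -1))), -1) = Pow(Add(22369, Mul(-7128, Rational(-1847, 5953))), -1) = Pow(Add(22369, Rational(13165416, 5953)), -1) = Pow(Rational(146328073, 5953), -1) = Rational(5953, 146328073)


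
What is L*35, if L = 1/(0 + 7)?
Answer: 5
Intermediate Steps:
L = 1/7 ≈ 0.14286
L*35 = (1/7)*35 = 5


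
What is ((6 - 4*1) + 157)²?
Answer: 25281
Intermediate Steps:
((6 - 4*1) + 157)² = ((6 - 4) + 157)² = (2 + 157)² = 159² = 25281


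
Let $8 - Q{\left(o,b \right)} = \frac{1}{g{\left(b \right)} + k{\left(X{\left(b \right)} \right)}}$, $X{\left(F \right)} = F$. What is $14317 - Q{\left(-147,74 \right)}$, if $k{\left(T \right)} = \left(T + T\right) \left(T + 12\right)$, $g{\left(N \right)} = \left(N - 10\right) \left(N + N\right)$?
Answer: $\frac{317659801}{22200} \approx 14309.0$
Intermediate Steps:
$g{\left(N \right)} = 2 N \left(-10 + N\right)$ ($g{\left(N \right)} = \left(-10 + N\right) 2 N = 2 N \left(-10 + N\right)$)
$k{\left(T \right)} = 2 T \left(12 + T\right)$
$Q{\left(o,b \right)} = 8 - \frac{1}{2 b \left(-10 + b\right) + 2 b \left(12 + b\right)}$
$14317 - Q{\left(-147,74 \right)} = 14317 - \frac{-1 + 32 \cdot 74 + 32 \cdot 74^{2}}{4 \cdot 74 \left(1 + 74\right)} = 14317 - \frac{1}{4} \cdot \frac{1}{74} \cdot \frac{1}{75} \left(-1 + 2368 + 32 \cdot 5476\right) = 14317 - \frac{1}{4} \cdot \frac{1}{74} \cdot \frac{1}{75} \left(-1 + 2368 + 175232\right) = 14317 - \frac{1}{4} \cdot \frac{1}{74} \cdot \frac{1}{75} \cdot 177599 = 14317 - \frac{177599}{22200} = \frac{317659801}{22200}$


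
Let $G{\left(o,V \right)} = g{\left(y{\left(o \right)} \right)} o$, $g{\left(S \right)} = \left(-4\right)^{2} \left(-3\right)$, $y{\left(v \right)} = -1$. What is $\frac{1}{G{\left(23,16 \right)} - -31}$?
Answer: $- \frac{1}{1073} \approx -0.00093197$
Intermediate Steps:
$g{\left(S \right)} = -48$ ($g{\left(S \right)} = 16 \left(-3\right) = -48$)
$G{\left(o,V \right)} = - 48 o$
$\frac{1}{G{\left(23,16 \right)} - -31} = \frac{1}{\left(-48\right) 23 - -31} = \frac{1}{-1104 + 31} = \frac{1}{-1073} = - \frac{1}{1073}$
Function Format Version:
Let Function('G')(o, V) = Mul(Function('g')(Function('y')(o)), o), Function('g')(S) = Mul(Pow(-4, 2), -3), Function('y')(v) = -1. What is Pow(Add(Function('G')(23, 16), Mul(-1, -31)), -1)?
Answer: Rational(-1, 1073) ≈ -0.00093197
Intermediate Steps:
Function('g')(S) = -48 (Function('g')(S) = Mul(16, -3) = -48)
Function('G')(o, V) = Mul(-48, o)
Pow(Add(Function('G')(23, 16), Mul(-1, -31)), -1) = Pow(Add(Mul(-48, 23), Mul(-1, -31)), -1) = Pow(Add(-1104, 31), -1) = Pow(-1073, -1) = Rational(-1, 1073)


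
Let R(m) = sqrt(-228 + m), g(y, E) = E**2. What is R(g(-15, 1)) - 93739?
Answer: -93739 + I*sqrt(227) ≈ -93739.0 + 15.067*I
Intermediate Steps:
R(g(-15, 1)) - 93739 = sqrt(-228 + 1**2) - 93739 = sqrt(-228 + 1) - 93739 = sqrt(-227) - 93739 = I*sqrt(227) - 93739 = -93739 + I*sqrt(227)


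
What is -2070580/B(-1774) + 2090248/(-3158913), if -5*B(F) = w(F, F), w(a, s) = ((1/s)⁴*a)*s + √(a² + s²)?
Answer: -130301629913432986842583048/196919785371909465379243263 + 181898909988281816009600*√2/62337831200767309951 ≈ 4125.9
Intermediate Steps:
w(a, s) = √(a² + s²) + a/s³ (w(a, s) = (a/s⁴)*s + √(a² + s²) = a/s³ + √(a² + s²) = √(a² + s²) + a/s³)
B(F) = -1/(5*F²) - √2*√(F²)/5 (B(F) = -(√(F² + F²) + F/F³)/5 = -(√(2*F²) + F⁻²)/5 = -(√2*√(F²) + F⁻²)/5 = -(F⁻² + √2*√(F²))/5 = -1/(5*F²) - √2*√(F²)/5)
-2070580/B(-1774) + 2090248/(-3158913) = -2070580/(-⅕/(-1774)² - √2*√((-1774)²)/5) + 2090248/(-3158913) = -2070580/(-⅕*1/3147076 - √2*√3147076/5) + 2090248*(-1/3158913) = -2070580/(-1/15735380 - ⅕*√2*1774) - 2090248/3158913 = -2070580/(-1/15735380 - 1774*√2/5) - 2090248/3158913 = -2090248/3158913 - 2070580/(-1/15735380 - 1774*√2/5)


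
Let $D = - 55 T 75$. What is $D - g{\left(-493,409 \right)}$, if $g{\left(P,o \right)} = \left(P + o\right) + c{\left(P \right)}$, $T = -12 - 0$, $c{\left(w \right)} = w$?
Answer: $50077$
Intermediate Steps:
$T = -12$ ($T = -12 + 0 = -12$)
$g{\left(P,o \right)} = o + 2 P$ ($g{\left(P,o \right)} = \left(P + o\right) + P = o + 2 P$)
$D = 49500$ ($D = \left(-55\right) \left(-12\right) 75 = 660 \cdot 75 = 49500$)
$D - g{\left(-493,409 \right)} = 49500 - \left(409 + 2 \left(-493\right)\right) = 49500 - \left(409 - 986\right) = 49500 - -577 = 49500 + 577 = 50077$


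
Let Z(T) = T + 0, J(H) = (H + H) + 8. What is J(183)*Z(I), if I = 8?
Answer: 2992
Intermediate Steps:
J(H) = 8 + 2*H (J(H) = 2*H + 8 = 8 + 2*H)
Z(T) = T
J(183)*Z(I) = (8 + 2*183)*8 = (8 + 366)*8 = 374*8 = 2992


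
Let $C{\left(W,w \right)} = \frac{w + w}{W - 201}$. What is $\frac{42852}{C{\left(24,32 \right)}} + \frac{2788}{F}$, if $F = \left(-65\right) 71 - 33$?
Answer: $- \frac{1101698357}{9296} \approx -1.1851 \cdot 10^{5}$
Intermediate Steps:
$F = -4648$ ($F = -4615 - 33 = -4648$)
$C{\left(W,w \right)} = \frac{2 w}{-201 + W}$
$\frac{42852}{C{\left(24,32 \right)}} + \frac{2788}{F} = \frac{42852}{2 \cdot 32 \frac{1}{-201 + 24}} + \frac{2788}{-4648} = \frac{42852}{2 \cdot 32 \frac{1}{-177}} + 2788 \left(- \frac{1}{4648}\right) = \frac{42852}{2 \cdot 32 \left(- \frac{1}{177}\right)} - \frac{697}{1162} = \frac{42852}{- \frac{64}{177}} - \frac{697}{1162} = 42852 \left(- \frac{177}{64}\right) - \frac{697}{1162} = - \frac{1896201}{16} - \frac{697}{1162} = - \frac{1101698357}{9296}$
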